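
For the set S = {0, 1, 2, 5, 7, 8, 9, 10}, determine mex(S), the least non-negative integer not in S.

The values 0, 1, 2 are all present; 3 is the first non-negative integer missing from the set.

3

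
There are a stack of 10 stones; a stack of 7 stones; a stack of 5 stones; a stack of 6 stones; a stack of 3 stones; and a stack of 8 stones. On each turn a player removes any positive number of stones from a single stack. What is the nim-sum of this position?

In binary:
  1010  (10)
  0111  (7)
  0101  (5)
  0110  (6)
  0011  (3)
  1000  (8)
  ----
  0101  (5)

5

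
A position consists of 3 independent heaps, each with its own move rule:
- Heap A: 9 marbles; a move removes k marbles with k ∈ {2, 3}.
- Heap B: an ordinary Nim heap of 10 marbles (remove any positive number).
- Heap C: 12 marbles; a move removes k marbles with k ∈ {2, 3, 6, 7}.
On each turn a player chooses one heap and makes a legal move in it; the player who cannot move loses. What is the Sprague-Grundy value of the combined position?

For heap A, compute g(0), g(1), … with moves {2, 3}:
g(0) = mex{} = 0
g(1) = mex{} = 0
g(2) = mex{0} = 1
g(3) = mex{0} = 1
g(4) = mex{0,1} = 2
g(5) = mex{1} = 0
g(6) = mex{1,2} = 0
g(7) = mex{0,2} = 1
g(8) = mex{0} = 1
g(9) = mex{0,1} = 2
So g(9) = 2.
Heap B is a plain Nim heap of size 10, so its Grundy value is 10.
Grundy values for heap C (subtraction set {2, 3, 6, 7}):
g(0) = mex{} = 0
g(1) = mex{} = 0
g(2) = mex{0} = 1
g(3) = mex{0} = 1
g(4) = mex{0,1} = 2
g(5) = mex{1} = 0
g(6) = mex{0,1,2} = 3
g(7) = mex{0,2} = 1
g(8) = mex{0,1,3} = 2
g(9) = mex{1,3} = 0
g(10) = mex{1,2} = 0
g(11) = mex{0,2} = 1
g(12) = mex{0,3} = 1
So g(12) = 1.
By the Sprague-Grundy theorem, the Grundy value of a sum of independent games is the XOR of the component values.
Combined value = 2 ⊕ 10 ⊕ 1 = 9.

9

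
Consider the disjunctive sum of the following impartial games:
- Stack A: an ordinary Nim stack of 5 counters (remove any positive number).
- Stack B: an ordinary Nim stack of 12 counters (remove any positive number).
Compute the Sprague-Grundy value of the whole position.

9

Stack A is a plain Nim stack of size 5, so its Grundy value is 5.
Stack B is a plain Nim stack of size 12, so its Grundy value is 12.
By the Sprague-Grundy theorem, the Grundy value of a sum of independent games is the XOR of the component values.
Combined value = 5 ⊕ 12 = 9.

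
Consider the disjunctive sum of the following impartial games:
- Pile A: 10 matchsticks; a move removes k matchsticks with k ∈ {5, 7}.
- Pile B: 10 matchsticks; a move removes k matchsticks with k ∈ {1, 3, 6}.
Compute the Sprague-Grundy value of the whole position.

3

Build the Grundy sequence for pile A with g(k) = mex{g(k−s) : s ∈ {5, 7}, s ≤ k}:
k:     0  1  2  3  4  5  6  7  8  9 10
g(k):  0  0  0  0  0  1  1  1  1  1  2
So g(10) = 2.
Grundy values for pile B (subtraction set {1, 3, 6}):
g(0) = mex{} = 0
g(1) = mex{0} = 1
g(2) = mex{1} = 0
g(3) = mex{0} = 1
g(4) = mex{1} = 0
g(5) = mex{0} = 1
g(6) = mex{0,1} = 2
g(7) = mex{0,1,2} = 3
g(8) = mex{0,1,3} = 2
g(9) = mex{1,2} = 0
g(10) = mex{0,3} = 1
So g(10) = 1.
The value of a disjunctive sum is the nim-sum of the parts.
Combined value = 2 XOR 1 = 3.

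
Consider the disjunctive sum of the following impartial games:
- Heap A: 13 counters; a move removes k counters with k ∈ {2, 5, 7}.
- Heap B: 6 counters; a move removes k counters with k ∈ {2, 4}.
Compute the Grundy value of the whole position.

Grundy values for heap A (subtraction set {2, 5, 7}):
g(0) = mex{} = 0
g(1) = mex{} = 0
g(2) = mex{0} = 1
g(3) = mex{0} = 1
g(4) = mex{1} = 0
g(5) = mex{0,1} = 2
g(6) = mex{0} = 1
g(7) = mex{0,1,2} = 3
g(8) = mex{0,1} = 2
g(9) = mex{0,1,3} = 2
g(10) = mex{1,2} = 0
g(11) = mex{0,1,2} = 3
g(12) = mex{0,2,3} = 1
g(13) = mex{1,2,3} = 0
So g(13) = 0.
Build the Grundy sequence for heap B with g(k) = mex{g(k−s) : s ∈ {2, 4}, s ≤ k}:
g(0) = mex{} = 0
g(1) = mex{} = 0
g(2) = mex{0} = 1
g(3) = mex{0} = 1
g(4) = mex{0,1} = 2
g(5) = mex{0,1} = 2
g(6) = mex{1,2} = 0
So g(6) = 0.
The value of a disjunctive sum is the nim-sum of the parts.
Combined value = 0 ⊕ 0 = 0.

0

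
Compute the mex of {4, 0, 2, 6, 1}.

3

The values 0, 1, 2 are all present; 3 is the first non-negative integer missing from the set.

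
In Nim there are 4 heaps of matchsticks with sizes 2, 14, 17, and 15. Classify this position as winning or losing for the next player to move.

Compute the nim-sum pairwise:
2 ^ 14 = 12
12 ^ 17 = 29
29 ^ 15 = 18
The nim-sum is 18 ≠ 0, so this is an N-position: the player to move can win.

Winning position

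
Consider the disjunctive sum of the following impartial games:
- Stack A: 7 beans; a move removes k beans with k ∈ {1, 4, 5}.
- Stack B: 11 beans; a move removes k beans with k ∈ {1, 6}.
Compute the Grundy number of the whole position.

3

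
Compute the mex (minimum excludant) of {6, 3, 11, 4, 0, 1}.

2

The values 0, 1 are all present; 2 is the first non-negative integer missing from the set.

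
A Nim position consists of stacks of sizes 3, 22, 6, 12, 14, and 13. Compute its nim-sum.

28

Nim-sum: 3 ^ 22 ^ 6 ^ 12 ^ 14 ^ 13 = 28.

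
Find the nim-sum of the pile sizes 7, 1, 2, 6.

2

Nim-sum: 7 XOR 1 XOR 2 XOR 6 = 2.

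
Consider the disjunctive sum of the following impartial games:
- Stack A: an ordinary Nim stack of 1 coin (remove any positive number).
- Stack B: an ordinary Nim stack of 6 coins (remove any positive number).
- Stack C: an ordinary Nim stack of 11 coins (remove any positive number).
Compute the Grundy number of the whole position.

12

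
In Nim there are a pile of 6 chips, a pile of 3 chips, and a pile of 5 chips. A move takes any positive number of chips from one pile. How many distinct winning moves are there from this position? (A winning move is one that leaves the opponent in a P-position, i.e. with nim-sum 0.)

0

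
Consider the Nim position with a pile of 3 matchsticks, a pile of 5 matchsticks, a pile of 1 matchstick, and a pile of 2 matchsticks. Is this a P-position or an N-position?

N-position

In binary:
  011  (3)
  101  (5)
  001  (1)
  010  (2)
  ---
  101  (5)
The nim-sum is 5 ≠ 0, so this is an N-position: the player to move can win.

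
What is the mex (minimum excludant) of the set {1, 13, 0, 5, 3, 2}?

The values 0, 1, 2, 3 are all present; 4 is the first non-negative integer missing from the set.

4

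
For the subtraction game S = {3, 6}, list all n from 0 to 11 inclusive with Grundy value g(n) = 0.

0, 1, 2, 9, 10, 11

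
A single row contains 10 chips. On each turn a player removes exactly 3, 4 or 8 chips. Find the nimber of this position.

1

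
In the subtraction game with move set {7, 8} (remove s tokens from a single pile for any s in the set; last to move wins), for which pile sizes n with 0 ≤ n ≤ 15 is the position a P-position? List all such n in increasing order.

0, 1, 2, 3, 4, 5, 6, 15

Grundy values for subtraction set {7, 8}:
k:     0  1  2  3  4  5  6  7  8  9 10 11 12 13 14 15
g(k):  0  0  0  0  0  0  0  1  1  1  1  1  1  1  2  0
The P-positions (g = 0) in 0..15 are 0, 1, 2, 3, 4, 5, 6, 15.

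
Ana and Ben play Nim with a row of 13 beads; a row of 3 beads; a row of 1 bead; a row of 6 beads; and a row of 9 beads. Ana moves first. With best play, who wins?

Nim-sum: 13 ^ 3 ^ 1 ^ 6 ^ 9 = 0.
The nim-sum is 0, so this is a P-position: the player to move is in a losing position under optimal play; Ana is about to move from it and so loses — Ben wins.

Ben wins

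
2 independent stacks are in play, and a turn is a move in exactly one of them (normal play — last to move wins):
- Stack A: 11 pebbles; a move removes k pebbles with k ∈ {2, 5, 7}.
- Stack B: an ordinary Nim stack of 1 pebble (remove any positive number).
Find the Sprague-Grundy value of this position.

Build the Grundy sequence for stack A with g(k) = mex{g(k−s) : s ∈ {2, 5, 7}, s ≤ k}:
g(0) = mex{} = 0
g(1) = mex{} = 0
g(2) = mex{0} = 1
g(3) = mex{0} = 1
g(4) = mex{1} = 0
g(5) = mex{0,1} = 2
g(6) = mex{0} = 1
g(7) = mex{0,1,2} = 3
g(8) = mex{0,1} = 2
g(9) = mex{0,1,3} = 2
g(10) = mex{1,2} = 0
g(11) = mex{0,1,2} = 3
So g(11) = 3.
Stack B is a plain Nim stack of size 1, so its Grundy value is 1.
By the Sprague-Grundy theorem, the Grundy value of a sum of independent games is the XOR of the component values.
Combined value = 3 XOR 1 = 2.

2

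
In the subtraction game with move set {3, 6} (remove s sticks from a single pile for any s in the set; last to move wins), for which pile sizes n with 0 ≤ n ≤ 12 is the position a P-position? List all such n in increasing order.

0, 1, 2, 9, 10, 11

Grundy values for subtraction set {3, 6}:
g(0) = mex{} = 0
g(1) = mex{} = 0
g(2) = mex{} = 0
g(3) = mex{0} = 1
g(4) = mex{0} = 1
g(5) = mex{0} = 1
g(6) = mex{0,1} = 2
g(7) = mex{0,1} = 2
g(8) = mex{0,1} = 2
g(9) = mex{1,2} = 0
g(10) = mex{1,2} = 0
g(11) = mex{1,2} = 0
g(12) = mex{0,2} = 1
The P-positions (g = 0) in 0..12 are 0, 1, 2, 9, 10, 11.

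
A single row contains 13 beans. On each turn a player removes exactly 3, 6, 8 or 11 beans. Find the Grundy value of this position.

4

Build the Grundy sequence with g(k) = mex{g(k−s) : s ∈ {3, 6, 8, 11}, s ≤ k}:
g(0) = mex{} = 0
g(1) = mex{} = 0
g(2) = mex{} = 0
g(3) = mex{0} = 1
g(4) = mex{0} = 1
g(5) = mex{0} = 1
g(6) = mex{0,1} = 2
g(7) = mex{0,1} = 2
g(8) = mex{0,1} = 2
g(9) = mex{0,1,2} = 3
g(10) = mex{0,1,2} = 3
g(11) = mex{0,1,2} = 3
g(12) = mex{0,1,2,3} = 4
g(13) = mex{0,1,2,3} = 4
So g(13) = 4.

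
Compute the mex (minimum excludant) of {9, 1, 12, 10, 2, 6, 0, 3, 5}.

The values 0, 1, 2, 3 are all present; 4 is the first non-negative integer missing from the set.

4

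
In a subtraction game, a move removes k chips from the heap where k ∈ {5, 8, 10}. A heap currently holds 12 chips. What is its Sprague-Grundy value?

2

Compute g(0), g(1), … for moves {5, 8, 10}:
k:     0  1  2  3  4  5  6  7  8  9 10 11 12
g(k):  0  0  0  0  0  1  1  1  1  1  2  2  2
So g(12) = 2.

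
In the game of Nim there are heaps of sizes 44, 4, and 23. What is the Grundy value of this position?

Compute the nim-sum pairwise:
44 XOR 4 = 40
40 XOR 23 = 63

63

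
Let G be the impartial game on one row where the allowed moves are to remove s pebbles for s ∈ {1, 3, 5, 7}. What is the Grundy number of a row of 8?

0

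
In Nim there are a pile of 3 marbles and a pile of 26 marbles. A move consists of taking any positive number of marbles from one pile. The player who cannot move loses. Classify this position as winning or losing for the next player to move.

Nim-sum: 3 ^ 26 = 25.
The nim-sum is 25 ≠ 0, so this is an N-position: the player to move can win.

Winning position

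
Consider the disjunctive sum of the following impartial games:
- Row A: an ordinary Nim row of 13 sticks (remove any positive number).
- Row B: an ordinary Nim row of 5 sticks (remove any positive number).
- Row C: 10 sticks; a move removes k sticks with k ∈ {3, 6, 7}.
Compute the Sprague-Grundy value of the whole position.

Row A is a plain Nim row of size 13, so its Grundy value is 13.
Row B is a plain Nim row of size 5, so its Grundy value is 5.
Grundy values for row C (subtraction set {3, 6, 7}):
g(0) = mex{} = 0
g(1) = mex{} = 0
g(2) = mex{} = 0
g(3) = mex{0} = 1
g(4) = mex{0} = 1
g(5) = mex{0} = 1
g(6) = mex{0,1} = 2
g(7) = mex{0,1} = 2
g(8) = mex{0,1} = 2
g(9) = mex{0,1,2} = 3
g(10) = mex{1,2} = 0
So g(10) = 0.
The value of a disjunctive sum is the nim-sum of the parts.
Combined value = 13 ⊕ 5 ⊕ 0 = 8.

8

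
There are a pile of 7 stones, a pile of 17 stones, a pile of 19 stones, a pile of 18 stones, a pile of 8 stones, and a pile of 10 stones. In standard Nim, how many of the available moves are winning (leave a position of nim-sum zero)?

In binary:
  00111  (7)
  10001  (17)
  10011  (19)
  10010  (18)
  01000  (8)
  01010  (10)
  -----
  10101  (21)
The overall nim-sum is X = 21. A pile of size p has a winning move iff p XOR X < p (reduce it to p XOR X).
  7: 7 XOR 21 = 18 ≥ 7 — no move.
  17: 17 XOR 21 = 4 < 17 — winning move (to 4).
  19: 19 XOR 21 = 6 < 19 — winning move (to 6).
  18: 18 XOR 21 = 7 < 18 — winning move (to 7).
  8: 8 XOR 21 = 29 ≥ 8 — no move.
  10: 10 XOR 21 = 31 ≥ 10 — no move.
That gives 3 winning moves.

3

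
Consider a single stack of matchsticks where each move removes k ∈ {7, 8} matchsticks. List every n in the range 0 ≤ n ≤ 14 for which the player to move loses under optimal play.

0, 1, 2, 3, 4, 5, 6

Grundy values for subtraction set {7, 8}:
k:     0  1  2  3  4  5  6  7  8  9 10 11 12 13 14
g(k):  0  0  0  0  0  0  0  1  1  1  1  1  1  1  2
The P-positions (g = 0) in 0..14 are 0, 1, 2, 3, 4, 5, 6.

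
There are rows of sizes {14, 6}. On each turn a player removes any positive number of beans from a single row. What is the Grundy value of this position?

8

In binary:
  1110  (14)
  0110  (6)
  ----
  1000  (8)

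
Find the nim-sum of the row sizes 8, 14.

6

Nim-sum: 8 ⊕ 14 = 6.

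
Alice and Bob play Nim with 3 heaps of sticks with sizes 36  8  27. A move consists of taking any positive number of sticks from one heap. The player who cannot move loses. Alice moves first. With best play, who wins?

Alice wins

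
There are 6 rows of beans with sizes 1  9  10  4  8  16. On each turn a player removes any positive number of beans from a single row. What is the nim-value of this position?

30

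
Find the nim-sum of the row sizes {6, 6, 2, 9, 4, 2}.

13

Compute the nim-sum pairwise:
6 XOR 6 = 0
0 XOR 2 = 2
2 XOR 9 = 11
11 XOR 4 = 15
15 XOR 2 = 13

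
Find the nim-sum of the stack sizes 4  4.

Nim-sum: 4 ⊕ 4 = 0.

0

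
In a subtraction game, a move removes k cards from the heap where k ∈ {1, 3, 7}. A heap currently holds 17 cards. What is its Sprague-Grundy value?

Build the Grundy sequence with g(k) = mex{g(k−s) : s ∈ {1, 3, 7}, s ≤ k}:
k:     0  1  2  3  4  5  6  7  8  9 10 11 12 13 14 15 16 17
g(k):  0  1  0  1  0  1  0  1  0  1  0  1  0  1  0  1  0  1
So g(17) = 1.

1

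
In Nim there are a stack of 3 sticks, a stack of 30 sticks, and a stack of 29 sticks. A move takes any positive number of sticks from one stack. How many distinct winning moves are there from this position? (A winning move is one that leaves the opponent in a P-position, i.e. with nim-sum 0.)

0

Nim-sum: 3 XOR 30 XOR 29 = 0.
The nim-sum is already 0, so every move leaves a nonzero nim-sum — there are no winning moves.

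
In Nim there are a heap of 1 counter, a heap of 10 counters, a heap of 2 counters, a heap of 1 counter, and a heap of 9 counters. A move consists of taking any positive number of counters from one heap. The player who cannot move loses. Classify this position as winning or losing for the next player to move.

Nim-sum: 1 ^ 10 ^ 2 ^ 1 ^ 9 = 1.
The nim-sum is 1 ≠ 0, so this is an N-position: the player to move can win.

Winning position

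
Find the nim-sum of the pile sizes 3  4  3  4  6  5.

3

Compute the nim-sum pairwise:
3 XOR 4 = 7
7 XOR 3 = 4
4 XOR 4 = 0
0 XOR 6 = 6
6 XOR 5 = 3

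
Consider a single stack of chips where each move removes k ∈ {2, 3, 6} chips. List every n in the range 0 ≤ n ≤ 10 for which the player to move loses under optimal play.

0, 1, 5, 9, 10

Grundy values for subtraction set {2, 3, 6}:
k:     0  1  2  3  4  5  6  7  8  9 10
g(k):  0  0  1  1  2  0  3  1  2  0  0
The P-positions (g = 0) in 0..10 are 0, 1, 5, 9, 10.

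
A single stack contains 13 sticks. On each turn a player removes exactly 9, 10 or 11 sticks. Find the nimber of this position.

Compute g(0), g(1), … for moves {9, 10, 11}:
k:     0  1  2  3  4  5  6  7  8  9 10 11 12 13
g(k):  0  0  0  0  0  0  0  0  0  1  1  1  1  1
So g(13) = 1.

1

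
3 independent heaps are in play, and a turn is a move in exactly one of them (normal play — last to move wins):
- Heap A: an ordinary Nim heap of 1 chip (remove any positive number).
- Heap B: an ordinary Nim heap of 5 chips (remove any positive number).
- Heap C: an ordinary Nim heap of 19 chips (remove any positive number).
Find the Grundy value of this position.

23

Heap A is a plain Nim heap of size 1, so its Grundy value is 1.
Heap B is a plain Nim heap of size 5, so its Grundy value is 5.
Heap C is a plain Nim heap of size 19, so its Grundy value is 19.
The value of a disjunctive sum is the nim-sum of the parts.
Combined value = 1 ⊕ 5 ⊕ 19 = 23.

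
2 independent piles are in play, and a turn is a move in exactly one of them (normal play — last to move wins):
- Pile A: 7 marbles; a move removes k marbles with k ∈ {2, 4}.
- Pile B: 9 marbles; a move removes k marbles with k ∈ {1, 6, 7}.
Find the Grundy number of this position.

3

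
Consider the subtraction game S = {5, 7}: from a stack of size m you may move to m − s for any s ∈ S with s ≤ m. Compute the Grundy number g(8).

1

Build the Grundy sequence with g(k) = mex{g(k−s) : s ∈ {5, 7}, s ≤ k}:
g(0) = mex{} = 0
g(1) = mex{} = 0
g(2) = mex{} = 0
g(3) = mex{} = 0
g(4) = mex{} = 0
g(5) = mex{0} = 1
g(6) = mex{0} = 1
g(7) = mex{0} = 1
g(8) = mex{0} = 1
So g(8) = 1.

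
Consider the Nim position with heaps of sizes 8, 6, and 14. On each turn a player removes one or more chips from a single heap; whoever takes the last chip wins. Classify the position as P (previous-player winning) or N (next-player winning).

In binary:
  1000  (8)
  0110  (6)
  1110  (14)
  ----
  0000  (0)
The nim-sum is 0, so this is a P-position: the player to move is in a losing position under optimal play.

P-position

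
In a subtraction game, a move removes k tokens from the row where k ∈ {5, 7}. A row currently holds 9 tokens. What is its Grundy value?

1

Compute g(0), g(1), … for moves {5, 7}:
k:     0  1  2  3  4  5  6  7  8  9
g(k):  0  0  0  0  0  1  1  1  1  1
So g(9) = 1.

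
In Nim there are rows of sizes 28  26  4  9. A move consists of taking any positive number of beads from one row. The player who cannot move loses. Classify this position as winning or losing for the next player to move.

Winning position

In binary:
  11100  (28)
  11010  (26)
  00100  (4)
  01001  (9)
  -----
  01011  (11)
The nim-sum is 11 ≠ 0, so this is an N-position: the player to move can win.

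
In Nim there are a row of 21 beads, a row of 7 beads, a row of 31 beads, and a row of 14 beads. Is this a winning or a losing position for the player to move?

Compute the nim-sum pairwise:
21 ^ 7 = 18
18 ^ 31 = 13
13 ^ 14 = 3
The nim-sum is 3 ≠ 0, so this is an N-position: the player to move can win.

Winning position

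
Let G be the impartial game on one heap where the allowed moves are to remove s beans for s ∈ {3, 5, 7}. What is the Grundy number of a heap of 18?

2

Build the Grundy sequence with g(k) = mex{g(k−s) : s ∈ {3, 5, 7}, s ≤ k}:
k:     0  1  2  3  4  5  6  7  8  9 10 11 12 13 14 15 16 17 18
g(k):  0  0  0  1  1  1  2  2  2  3  0  0  0  1  1  1  2  2  2
So g(18) = 2.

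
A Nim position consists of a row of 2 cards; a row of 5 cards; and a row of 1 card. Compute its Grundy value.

In binary:
  010  (2)
  101  (5)
  001  (1)
  ---
  110  (6)

6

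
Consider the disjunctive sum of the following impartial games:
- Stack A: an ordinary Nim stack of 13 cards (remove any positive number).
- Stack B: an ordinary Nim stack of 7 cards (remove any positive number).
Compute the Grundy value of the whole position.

Stack A is a plain Nim stack of size 13, so its Grundy value is 13.
Stack B is a plain Nim stack of size 7, so its Grundy value is 7.
The value of a disjunctive sum is the nim-sum of the parts.
Combined value = 13 XOR 7 = 10.

10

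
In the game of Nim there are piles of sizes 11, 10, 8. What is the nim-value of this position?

9

Write each in binary and XOR column by column:
  1011  (11)
  1010  (10)
  1000  (8)
  ----
  1001  (9)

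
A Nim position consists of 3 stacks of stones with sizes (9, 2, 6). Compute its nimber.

Write each in binary and XOR column by column:
  1001  (9)
  0010  (2)
  0110  (6)
  ----
  1101  (13)

13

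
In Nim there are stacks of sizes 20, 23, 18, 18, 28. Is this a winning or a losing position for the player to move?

Winning position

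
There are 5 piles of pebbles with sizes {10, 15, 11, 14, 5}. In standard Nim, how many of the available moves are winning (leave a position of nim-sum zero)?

3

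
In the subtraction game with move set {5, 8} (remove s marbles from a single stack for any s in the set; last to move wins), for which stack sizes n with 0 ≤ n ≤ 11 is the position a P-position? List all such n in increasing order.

Build the Grundy sequence with g(k) = mex{g(k−s) : s ∈ {5, 8}, s ≤ k}:
g(0) = mex{} = 0
g(1) = mex{} = 0
g(2) = mex{} = 0
g(3) = mex{} = 0
g(4) = mex{} = 0
g(5) = mex{0} = 1
g(6) = mex{0} = 1
g(7) = mex{0} = 1
g(8) = mex{0} = 1
g(9) = mex{0} = 1
g(10) = mex{0,1} = 2
g(11) = mex{0,1} = 2
The P-positions (g = 0) in 0..11 are 0, 1, 2, 3, 4.

0, 1, 2, 3, 4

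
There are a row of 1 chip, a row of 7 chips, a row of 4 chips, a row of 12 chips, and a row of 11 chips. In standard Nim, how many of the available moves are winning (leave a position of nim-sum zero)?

Compute the nim-sum pairwise:
1 ^ 7 = 6
6 ^ 4 = 2
2 ^ 12 = 14
14 ^ 11 = 5
The overall nim-sum is X = 5. A row of size p has a winning move iff p XOR X < p (reduce it to p XOR X).
  1: 1 XOR 5 = 4 ≥ 1 — no move.
  7: 7 XOR 5 = 2 < 7 — winning move (to 2).
  4: 4 XOR 5 = 1 < 4 — winning move (to 1).
  12: 12 XOR 5 = 9 < 12 — winning move (to 9).
  11: 11 XOR 5 = 14 ≥ 11 — no move.
That gives 3 winning moves.

3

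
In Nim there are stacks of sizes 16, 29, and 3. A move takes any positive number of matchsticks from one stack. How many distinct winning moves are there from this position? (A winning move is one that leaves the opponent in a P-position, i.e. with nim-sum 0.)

1

Nim-sum: 16 ^ 29 ^ 3 = 14.
The overall nim-sum is X = 14. A stack of size p has a winning move iff p XOR X < p (reduce it to p XOR X).
  16: 16 XOR 14 = 30 ≥ 16 — no move.
  29: 29 XOR 14 = 19 < 29 — winning move (to 19).
  3: 3 XOR 14 = 13 ≥ 3 — no move.
That gives 1 winning move.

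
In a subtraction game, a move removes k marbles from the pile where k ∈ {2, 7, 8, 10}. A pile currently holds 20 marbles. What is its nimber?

0

Grundy values for subtraction set {2, 7, 8, 10}:
k:     0  1  2  3  4  5  6  7  8  9 10 11 12 13 14 15 16 17 18 19 20
g(k):  0  0  1  1  0  0  1  1  2  2  3  3  2  2  3  3  0  0  1  1  0
So g(20) = 0.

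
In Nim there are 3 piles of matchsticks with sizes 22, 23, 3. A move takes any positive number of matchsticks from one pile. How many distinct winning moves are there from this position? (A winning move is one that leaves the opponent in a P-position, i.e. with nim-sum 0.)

3

Compute the nim-sum pairwise:
22 ^ 23 = 1
1 ^ 3 = 2
The overall nim-sum is X = 2. A pile of size p has a winning move iff p XOR X < p (reduce it to p XOR X).
  22: 22 XOR 2 = 20 < 22 — winning move (to 20).
  23: 23 XOR 2 = 21 < 23 — winning move (to 21).
  3: 3 XOR 2 = 1 < 3 — winning move (to 1).
That gives 3 winning moves.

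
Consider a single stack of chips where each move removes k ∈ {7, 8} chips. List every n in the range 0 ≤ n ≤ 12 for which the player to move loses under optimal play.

0, 1, 2, 3, 4, 5, 6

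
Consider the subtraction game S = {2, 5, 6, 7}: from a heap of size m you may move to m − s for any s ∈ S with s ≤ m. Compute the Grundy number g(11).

3

Compute g(0), g(1), … for moves {2, 5, 6, 7}:
k:     0  1  2  3  4  5  6  7  8  9 10 11
g(k):  0  0  1  1  0  2  1  3  2  2  3  3
So g(11) = 3.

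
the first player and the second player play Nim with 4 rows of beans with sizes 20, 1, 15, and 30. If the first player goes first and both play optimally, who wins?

Compute the nim-sum pairwise:
20 ⊕ 1 = 21
21 ⊕ 15 = 26
26 ⊕ 30 = 4
The nim-sum is 4 ≠ 0, so this is an N-position: the player to move can win; the first player has a winning move.

the first player wins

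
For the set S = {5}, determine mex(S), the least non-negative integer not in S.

0

0 is not in the set, so the mex is 0.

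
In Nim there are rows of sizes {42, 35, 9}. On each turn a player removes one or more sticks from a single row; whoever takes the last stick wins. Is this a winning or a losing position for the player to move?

Losing position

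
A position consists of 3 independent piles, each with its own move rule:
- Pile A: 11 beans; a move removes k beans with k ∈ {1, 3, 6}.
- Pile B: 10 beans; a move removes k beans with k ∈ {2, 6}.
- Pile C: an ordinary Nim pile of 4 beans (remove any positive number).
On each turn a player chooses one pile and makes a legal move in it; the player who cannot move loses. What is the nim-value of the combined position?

5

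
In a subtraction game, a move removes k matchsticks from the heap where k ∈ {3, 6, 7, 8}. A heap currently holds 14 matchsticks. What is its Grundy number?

1

Compute g(0), g(1), … for moves {3, 6, 7, 8}:
k:     0  1  2  3  4  5  6  7  8  9 10 11 12 13 14
g(k):  0  0  0  1  1  1  2  2  2  3  3  0  0  0  1
So g(14) = 1.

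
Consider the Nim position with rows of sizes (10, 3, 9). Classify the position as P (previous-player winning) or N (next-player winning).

Nim-sum: 10 ⊕ 3 ⊕ 9 = 0.
The nim-sum is 0, so this is a P-position: the player to move is in a losing position under optimal play.

P-position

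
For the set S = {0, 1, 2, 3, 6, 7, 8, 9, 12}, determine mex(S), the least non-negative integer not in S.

The values 0, 1, 2, 3 are all present; 4 is the first non-negative integer missing from the set.

4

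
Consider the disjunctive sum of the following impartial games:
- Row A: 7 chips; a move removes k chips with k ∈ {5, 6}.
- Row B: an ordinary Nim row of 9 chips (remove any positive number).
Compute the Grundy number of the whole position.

For row A, compute g(0), g(1), … with moves {5, 6}:
k:     0  1  2  3  4  5  6  7
g(k):  0  0  0  0  0  1  1  1
So g(7) = 1.
Row B is a plain Nim row of size 9, so its Grundy value is 9.
The value of a disjunctive sum is the nim-sum of the parts.
Combined value = 1 ⊕ 9 = 8.

8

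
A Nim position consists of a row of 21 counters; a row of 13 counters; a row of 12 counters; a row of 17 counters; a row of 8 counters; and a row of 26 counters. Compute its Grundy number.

23

Nim-sum: 21 XOR 13 XOR 12 XOR 17 XOR 8 XOR 26 = 23.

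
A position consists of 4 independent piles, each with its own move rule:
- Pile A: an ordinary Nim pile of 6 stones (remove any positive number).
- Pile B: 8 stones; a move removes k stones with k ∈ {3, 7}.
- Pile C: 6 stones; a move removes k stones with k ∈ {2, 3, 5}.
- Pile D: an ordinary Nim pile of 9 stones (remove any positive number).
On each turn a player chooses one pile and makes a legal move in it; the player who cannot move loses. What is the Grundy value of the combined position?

14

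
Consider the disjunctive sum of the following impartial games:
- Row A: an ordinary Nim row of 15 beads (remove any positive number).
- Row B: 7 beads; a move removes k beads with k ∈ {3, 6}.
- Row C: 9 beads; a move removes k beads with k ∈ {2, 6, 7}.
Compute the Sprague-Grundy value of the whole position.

Row A is a plain Nim row of size 15, so its Grundy value is 15.
Grundy values for row B (subtraction set {3, 6}):
g(0) = mex{} = 0
g(1) = mex{} = 0
g(2) = mex{} = 0
g(3) = mex{0} = 1
g(4) = mex{0} = 1
g(5) = mex{0} = 1
g(6) = mex{0,1} = 2
g(7) = mex{0,1} = 2
So g(7) = 2.
Grundy values for row C (subtraction set {2, 6, 7}):
k:     0  1  2  3  4  5  6  7  8  9
g(k):  0  0  1  1  0  0  1  1  2  0
So g(9) = 0.
The value of a disjunctive sum is the nim-sum of the parts.
Combined value = 15 ⊕ 2 ⊕ 0 = 13.

13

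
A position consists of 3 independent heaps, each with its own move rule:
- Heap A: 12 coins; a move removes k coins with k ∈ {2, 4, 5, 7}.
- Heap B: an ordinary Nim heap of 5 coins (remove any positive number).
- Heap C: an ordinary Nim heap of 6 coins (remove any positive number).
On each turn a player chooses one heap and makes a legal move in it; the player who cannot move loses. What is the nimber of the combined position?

2

Grundy values for heap A (subtraction set {2, 4, 5, 7}):
g(0) = mex{} = 0
g(1) = mex{} = 0
g(2) = mex{0} = 1
g(3) = mex{0} = 1
g(4) = mex{0,1} = 2
g(5) = mex{0,1} = 2
g(6) = mex{0,1,2} = 3
g(7) = mex{0,1,2} = 3
g(8) = mex{0,1,2,3} = 4
g(9) = mex{1,2,3} = 0
g(10) = mex{1,2,3,4} = 0
g(11) = mex{0,2,3} = 1
g(12) = mex{0,2,3,4} = 1
So g(12) = 1.
Heap B is a plain Nim heap of size 5, so its Grundy value is 5.
Heap C is a plain Nim heap of size 6, so its Grundy value is 6.
By the Sprague-Grundy theorem, the Grundy value of a sum of independent games is the XOR of the component values.
Combined value = 1 XOR 5 XOR 6 = 2.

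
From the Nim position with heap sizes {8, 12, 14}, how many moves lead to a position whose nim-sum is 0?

Bitwise XOR of the heap sizes:
  1000  (8)
  1100  (12)
  1110  (14)
  ----
  1010  (10)
The overall nim-sum is X = 10. A heap of size p has a winning move iff p XOR X < p (reduce it to p XOR X).
  8: 8 XOR 10 = 2 < 8 — winning move (to 2).
  12: 12 XOR 10 = 6 < 12 — winning move (to 6).
  14: 14 XOR 10 = 4 < 14 — winning move (to 4).
That gives 3 winning moves.

3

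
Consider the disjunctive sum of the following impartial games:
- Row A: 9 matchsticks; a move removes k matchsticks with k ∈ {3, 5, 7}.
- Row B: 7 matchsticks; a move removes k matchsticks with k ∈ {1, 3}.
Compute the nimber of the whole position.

2

Grundy values for row A (subtraction set {3, 5, 7}):
g(0) = mex{} = 0
g(1) = mex{} = 0
g(2) = mex{} = 0
g(3) = mex{0} = 1
g(4) = mex{0} = 1
g(5) = mex{0} = 1
g(6) = mex{0,1} = 2
g(7) = mex{0,1} = 2
g(8) = mex{0,1} = 2
g(9) = mex{0,1,2} = 3
So g(9) = 3.
For row B, compute g(0), g(1), … with moves {1, 3}:
g(0) = mex{} = 0
g(1) = mex{0} = 1
g(2) = mex{1} = 0
g(3) = mex{0} = 1
g(4) = mex{1} = 0
g(5) = mex{0} = 1
g(6) = mex{1} = 0
g(7) = mex{0} = 1
So g(7) = 1.
By the Sprague-Grundy theorem, the Grundy value of a sum of independent games is the XOR of the component values.
Combined value = 3 XOR 1 = 2.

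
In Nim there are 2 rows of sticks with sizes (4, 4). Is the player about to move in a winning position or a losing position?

Bitwise XOR of the heap sizes:
  100  (4)
  100  (4)
  ---
  000  (0)
The nim-sum is 0, so this is a P-position: the player to move is in a losing position under optimal play.

Losing position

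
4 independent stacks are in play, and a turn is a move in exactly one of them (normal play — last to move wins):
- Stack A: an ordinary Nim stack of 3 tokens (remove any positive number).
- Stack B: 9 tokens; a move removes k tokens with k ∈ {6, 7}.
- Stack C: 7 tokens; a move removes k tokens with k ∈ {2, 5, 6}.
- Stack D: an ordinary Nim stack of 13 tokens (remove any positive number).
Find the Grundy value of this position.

12

Stack A is a plain Nim stack of size 3, so its Grundy value is 3.
Grundy values for stack B (subtraction set {6, 7}):
k:     0  1  2  3  4  5  6  7  8  9
g(k):  0  0  0  0  0  0  1  1  1  1
So g(9) = 1.
For stack C, compute g(0), g(1), … with moves {2, 5, 6}:
k:     0  1  2  3  4  5  6  7
g(k):  0  0  1  1  0  2  1  3
So g(7) = 3.
Stack D is a plain Nim stack of size 13, so its Grundy value is 13.
The value of a disjunctive sum is the nim-sum of the parts.
Combined value = 3 XOR 1 XOR 3 XOR 13 = 12.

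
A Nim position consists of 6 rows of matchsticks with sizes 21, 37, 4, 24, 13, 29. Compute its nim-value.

60

Bitwise XOR of the heap sizes:
  010101  (21)
  100101  (37)
  000100  (4)
  011000  (24)
  001101  (13)
  011101  (29)
  ------
  111100  (60)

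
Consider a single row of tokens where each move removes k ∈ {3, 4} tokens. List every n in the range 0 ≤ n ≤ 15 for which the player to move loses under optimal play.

0, 1, 2, 7, 8, 9, 14, 15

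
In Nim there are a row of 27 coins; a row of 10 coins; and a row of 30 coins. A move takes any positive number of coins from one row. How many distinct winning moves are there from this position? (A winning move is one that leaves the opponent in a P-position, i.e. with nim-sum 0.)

Nim-sum: 27 ^ 10 ^ 30 = 15.
The overall nim-sum is X = 15. A row of size p has a winning move iff p XOR X < p (reduce it to p XOR X).
  27: 27 XOR 15 = 20 < 27 — winning move (to 20).
  10: 10 XOR 15 = 5 < 10 — winning move (to 5).
  30: 30 XOR 15 = 17 < 30 — winning move (to 17).
That gives 3 winning moves.

3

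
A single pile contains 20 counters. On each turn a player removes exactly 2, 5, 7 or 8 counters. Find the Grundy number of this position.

3

Build the Grundy sequence with g(k) = mex{g(k−s) : s ∈ {2, 5, 7, 8}, s ≤ k}:
k:     0  1  2  3  4  5  6  7  8  9 10 11 12 13 14 15 16 17 18 19 20
g(k):  0  0  1  1  0  2  1  3  2  2  0  3  1  0  0  1  1  3  2  2  3
So g(20) = 3.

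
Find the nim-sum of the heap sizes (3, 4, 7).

0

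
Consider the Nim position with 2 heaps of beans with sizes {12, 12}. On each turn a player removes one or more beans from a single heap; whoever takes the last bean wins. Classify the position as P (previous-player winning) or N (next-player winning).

Nim-sum: 12 XOR 12 = 0.
The nim-sum is 0, so this is a P-position: the player to move is in a losing position under optimal play.

P-position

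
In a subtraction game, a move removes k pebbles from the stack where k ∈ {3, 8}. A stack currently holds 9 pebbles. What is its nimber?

1

Compute g(0), g(1), … for moves {3, 8}:
k:     0  1  2  3  4  5  6  7  8  9
g(k):  0  0  0  1  1  1  0  0  2  1
So g(9) = 1.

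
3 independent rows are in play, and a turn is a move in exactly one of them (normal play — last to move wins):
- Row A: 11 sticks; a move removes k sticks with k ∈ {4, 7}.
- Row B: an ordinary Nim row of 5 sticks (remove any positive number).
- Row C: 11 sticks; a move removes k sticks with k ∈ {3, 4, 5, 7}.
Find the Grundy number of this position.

Build the Grundy sequence for row A with g(k) = mex{g(k−s) : s ∈ {4, 7}, s ≤ k}:
g(0) = mex{} = 0
g(1) = mex{} = 0
g(2) = mex{} = 0
g(3) = mex{} = 0
g(4) = mex{0} = 1
g(5) = mex{0} = 1
g(6) = mex{0} = 1
g(7) = mex{0} = 1
g(8) = mex{0,1} = 2
g(9) = mex{0,1} = 2
g(10) = mex{0,1} = 2
g(11) = mex{1} = 0
So g(11) = 0.
Row B is a plain Nim row of size 5, so its Grundy value is 5.
Grundy values for row C (subtraction set {3, 4, 5, 7}):
g(0) = mex{} = 0
g(1) = mex{} = 0
g(2) = mex{} = 0
g(3) = mex{0} = 1
g(4) = mex{0} = 1
g(5) = mex{0} = 1
g(6) = mex{0,1} = 2
g(7) = mex{0,1} = 2
g(8) = mex{0,1} = 2
g(9) = mex{0,1,2} = 3
g(10) = mex{1,2} = 0
g(11) = mex{1,2} = 0
So g(11) = 0.
By the Sprague-Grundy theorem, the Grundy value of a sum of independent games is the XOR of the component values.
Combined value = 0 ⊕ 5 ⊕ 0 = 5.

5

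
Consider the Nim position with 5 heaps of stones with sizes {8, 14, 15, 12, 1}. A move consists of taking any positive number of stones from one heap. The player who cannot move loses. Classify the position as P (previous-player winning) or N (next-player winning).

N-position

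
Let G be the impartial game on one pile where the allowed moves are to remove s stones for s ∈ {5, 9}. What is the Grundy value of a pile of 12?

2

Compute g(0), g(1), … for moves {5, 9}:
g(0) = mex{} = 0
g(1) = mex{} = 0
g(2) = mex{} = 0
g(3) = mex{} = 0
g(4) = mex{} = 0
g(5) = mex{0} = 1
g(6) = mex{0} = 1
g(7) = mex{0} = 1
g(8) = mex{0} = 1
g(9) = mex{0} = 1
g(10) = mex{0,1} = 2
g(11) = mex{0,1} = 2
g(12) = mex{0,1} = 2
So g(12) = 2.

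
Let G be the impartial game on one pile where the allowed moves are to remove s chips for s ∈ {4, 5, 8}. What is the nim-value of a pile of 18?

1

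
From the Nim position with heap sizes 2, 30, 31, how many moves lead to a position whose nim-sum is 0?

3

Nim-sum: 2 ⊕ 30 ⊕ 31 = 3.
The overall nim-sum is X = 3. A heap of size p has a winning move iff p XOR X < p (reduce it to p XOR X).
  2: 2 XOR 3 = 1 < 2 — winning move (to 1).
  30: 30 XOR 3 = 29 < 30 — winning move (to 29).
  31: 31 XOR 3 = 28 < 31 — winning move (to 28).
That gives 3 winning moves.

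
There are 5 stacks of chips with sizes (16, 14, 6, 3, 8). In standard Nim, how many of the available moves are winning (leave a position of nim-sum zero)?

1

Nim-sum: 16 ⊕ 14 ⊕ 6 ⊕ 3 ⊕ 8 = 19.
The overall nim-sum is X = 19. A stack of size p has a winning move iff p XOR X < p (reduce it to p XOR X).
  16: 16 XOR 19 = 3 < 16 — winning move (to 3).
  14: 14 XOR 19 = 29 ≥ 14 — no move.
  6: 6 XOR 19 = 21 ≥ 6 — no move.
  3: 3 XOR 19 = 16 ≥ 3 — no move.
  8: 8 XOR 19 = 27 ≥ 8 — no move.
That gives 1 winning move.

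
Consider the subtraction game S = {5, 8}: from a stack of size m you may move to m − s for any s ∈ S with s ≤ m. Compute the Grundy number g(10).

Grundy values for subtraction set {5, 8}:
g(0) = mex{} = 0
g(1) = mex{} = 0
g(2) = mex{} = 0
g(3) = mex{} = 0
g(4) = mex{} = 0
g(5) = mex{0} = 1
g(6) = mex{0} = 1
g(7) = mex{0} = 1
g(8) = mex{0} = 1
g(9) = mex{0} = 1
g(10) = mex{0,1} = 2
So g(10) = 2.

2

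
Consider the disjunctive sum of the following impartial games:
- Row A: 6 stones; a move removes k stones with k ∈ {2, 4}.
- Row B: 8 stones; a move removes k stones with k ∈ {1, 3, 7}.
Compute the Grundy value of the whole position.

Build the Grundy sequence for row A with g(k) = mex{g(k−s) : s ∈ {2, 4}, s ≤ k}:
g(0) = mex{} = 0
g(1) = mex{} = 0
g(2) = mex{0} = 1
g(3) = mex{0} = 1
g(4) = mex{0,1} = 2
g(5) = mex{0,1} = 2
g(6) = mex{1,2} = 0
So g(6) = 0.
Build the Grundy sequence for row B with g(k) = mex{g(k−s) : s ∈ {1, 3, 7}, s ≤ k}:
g(0) = mex{} = 0
g(1) = mex{0} = 1
g(2) = mex{1} = 0
g(3) = mex{0} = 1
g(4) = mex{1} = 0
g(5) = mex{0} = 1
g(6) = mex{1} = 0
g(7) = mex{0} = 1
g(8) = mex{1} = 0
So g(8) = 0.
By the Sprague-Grundy theorem, the Grundy value of a sum of independent games is the XOR of the component values.
Combined value = 0 XOR 0 = 0.

0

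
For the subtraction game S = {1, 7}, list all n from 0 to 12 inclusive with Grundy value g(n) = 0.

0, 2, 4, 6, 8, 10, 12

Grundy values for subtraction set {1, 7}:
g(0) = mex{} = 0
g(1) = mex{0} = 1
g(2) = mex{1} = 0
g(3) = mex{0} = 1
g(4) = mex{1} = 0
g(5) = mex{0} = 1
g(6) = mex{1} = 0
g(7) = mex{0} = 1
g(8) = mex{1} = 0
g(9) = mex{0} = 1
g(10) = mex{1} = 0
g(11) = mex{0} = 1
g(12) = mex{1} = 0
The P-positions (g = 0) in 0..12 are 0, 2, 4, 6, 8, 10, 12.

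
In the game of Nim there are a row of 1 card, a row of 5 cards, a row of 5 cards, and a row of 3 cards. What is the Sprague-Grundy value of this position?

2

Nim-sum: 1 ^ 5 ^ 5 ^ 3 = 2.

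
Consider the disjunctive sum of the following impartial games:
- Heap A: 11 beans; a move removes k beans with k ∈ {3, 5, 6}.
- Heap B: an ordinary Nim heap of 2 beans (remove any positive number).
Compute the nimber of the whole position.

2

For heap A, compute g(0), g(1), … with moves {3, 5, 6}:
k:     0  1  2  3  4  5  6  7  8  9 10 11
g(k):  0  0  0  1  1  1  2  2  2  0  0  0
So g(11) = 0.
Heap B is a plain Nim heap of size 2, so its Grundy value is 2.
By the Sprague-Grundy theorem, the Grundy value of a sum of independent games is the XOR of the component values.
Combined value = 0 XOR 2 = 2.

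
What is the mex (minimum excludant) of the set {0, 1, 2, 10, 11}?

3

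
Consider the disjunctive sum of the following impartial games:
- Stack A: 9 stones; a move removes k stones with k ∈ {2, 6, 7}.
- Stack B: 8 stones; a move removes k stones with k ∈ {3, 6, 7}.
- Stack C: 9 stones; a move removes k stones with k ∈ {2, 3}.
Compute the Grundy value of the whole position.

0

For stack A, compute g(0), g(1), … with moves {2, 6, 7}:
g(0) = mex{} = 0
g(1) = mex{} = 0
g(2) = mex{0} = 1
g(3) = mex{0} = 1
g(4) = mex{1} = 0
g(5) = mex{1} = 0
g(6) = mex{0} = 1
g(7) = mex{0} = 1
g(8) = mex{0,1} = 2
g(9) = mex{1} = 0
So g(9) = 0.
Build the Grundy sequence for stack B with g(k) = mex{g(k−s) : s ∈ {3, 6, 7}, s ≤ k}:
k:     0  1  2  3  4  5  6  7  8
g(k):  0  0  0  1  1  1  2  2  2
So g(8) = 2.
Grundy values for stack C (subtraction set {2, 3}):
g(0) = mex{} = 0
g(1) = mex{} = 0
g(2) = mex{0} = 1
g(3) = mex{0} = 1
g(4) = mex{0,1} = 2
g(5) = mex{1} = 0
g(6) = mex{1,2} = 0
g(7) = mex{0,2} = 1
g(8) = mex{0} = 1
g(9) = mex{0,1} = 2
So g(9) = 2.
By the Sprague-Grundy theorem, the Grundy value of a sum of independent games is the XOR of the component values.
Combined value = 0 ⊕ 2 ⊕ 2 = 0.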